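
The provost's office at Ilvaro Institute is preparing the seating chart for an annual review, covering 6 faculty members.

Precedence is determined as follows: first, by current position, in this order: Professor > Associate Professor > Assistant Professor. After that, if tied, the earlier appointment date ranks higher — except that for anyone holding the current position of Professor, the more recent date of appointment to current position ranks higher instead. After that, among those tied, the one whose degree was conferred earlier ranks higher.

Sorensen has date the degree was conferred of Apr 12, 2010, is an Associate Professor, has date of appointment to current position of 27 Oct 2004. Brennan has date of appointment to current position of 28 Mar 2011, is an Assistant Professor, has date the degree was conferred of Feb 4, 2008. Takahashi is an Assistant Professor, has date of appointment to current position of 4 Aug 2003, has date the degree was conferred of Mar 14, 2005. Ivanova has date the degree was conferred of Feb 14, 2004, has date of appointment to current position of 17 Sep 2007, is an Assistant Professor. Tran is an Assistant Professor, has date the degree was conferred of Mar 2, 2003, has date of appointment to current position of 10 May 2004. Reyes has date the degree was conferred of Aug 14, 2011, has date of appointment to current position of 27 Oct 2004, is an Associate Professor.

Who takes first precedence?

Sorensen

By current position: Sorensen and Reyes (Associate Professor); then Takahashi, Tran, Ivanova and Brennan (Assistant Professor).
Sorensen and Reyes both have date of appointment to current position 27 Oct 2004, so the next rule applies.
Among Sorensen and Reyes, by date the degree was conferred (earlier first): Sorensen (Apr 12, 2010) before Reyes (Aug 14, 2011).
Among Takahashi, Tran, Ivanova and Brennan, by date of appointment to current position (earlier first): Takahashi (4 Aug 2003) before Tran (10 May 2004) before Ivanova (17 Sep 2007) before Brennan (28 Mar 2011).
Order: Sorensen, Reyes, Takahashi, Tran, Ivanova, Brennan.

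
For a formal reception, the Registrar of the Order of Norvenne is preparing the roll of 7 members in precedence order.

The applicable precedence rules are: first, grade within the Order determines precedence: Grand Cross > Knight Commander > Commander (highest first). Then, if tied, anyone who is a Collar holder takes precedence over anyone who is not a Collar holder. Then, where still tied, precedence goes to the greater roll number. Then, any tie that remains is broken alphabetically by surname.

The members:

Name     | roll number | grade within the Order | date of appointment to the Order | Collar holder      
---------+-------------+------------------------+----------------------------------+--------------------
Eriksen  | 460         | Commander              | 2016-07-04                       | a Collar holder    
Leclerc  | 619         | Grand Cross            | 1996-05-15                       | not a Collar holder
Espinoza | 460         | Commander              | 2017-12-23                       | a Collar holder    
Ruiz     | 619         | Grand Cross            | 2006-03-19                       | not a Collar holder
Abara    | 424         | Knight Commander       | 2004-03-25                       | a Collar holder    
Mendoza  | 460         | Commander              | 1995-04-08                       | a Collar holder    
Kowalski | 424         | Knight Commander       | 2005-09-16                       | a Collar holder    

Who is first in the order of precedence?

Leclerc

By grade within the Order: Leclerc and Ruiz (Grand Cross); then Abara and Kowalski (Knight Commander); then Eriksen, Espinoza and Mendoza (Commander).
Leclerc and Ruiz are each not a Collar holder, so the next rule applies.
Leclerc and Ruiz both have roll number 619, so the next rule applies.
Among Leclerc and Ruiz, alphabetically by surname: Leclerc before Ruiz.
Abara and Kowalski are each a Collar holder, so the next rule applies.
Abara and Kowalski both have roll number 424, so the next rule applies.
Among Abara and Kowalski, alphabetically by surname: Abara before Kowalski.
Eriksen, Espinoza and Mendoza are each a Collar holder, so the next rule applies.
Eriksen, Espinoza and Mendoza all have roll number 460, so the next rule applies.
Among Eriksen, Espinoza and Mendoza, alphabetically by surname: Eriksen before Espinoza before Mendoza.
Order: Leclerc, Ruiz, Abara, Kowalski, Eriksen, Espinoza, Mendoza.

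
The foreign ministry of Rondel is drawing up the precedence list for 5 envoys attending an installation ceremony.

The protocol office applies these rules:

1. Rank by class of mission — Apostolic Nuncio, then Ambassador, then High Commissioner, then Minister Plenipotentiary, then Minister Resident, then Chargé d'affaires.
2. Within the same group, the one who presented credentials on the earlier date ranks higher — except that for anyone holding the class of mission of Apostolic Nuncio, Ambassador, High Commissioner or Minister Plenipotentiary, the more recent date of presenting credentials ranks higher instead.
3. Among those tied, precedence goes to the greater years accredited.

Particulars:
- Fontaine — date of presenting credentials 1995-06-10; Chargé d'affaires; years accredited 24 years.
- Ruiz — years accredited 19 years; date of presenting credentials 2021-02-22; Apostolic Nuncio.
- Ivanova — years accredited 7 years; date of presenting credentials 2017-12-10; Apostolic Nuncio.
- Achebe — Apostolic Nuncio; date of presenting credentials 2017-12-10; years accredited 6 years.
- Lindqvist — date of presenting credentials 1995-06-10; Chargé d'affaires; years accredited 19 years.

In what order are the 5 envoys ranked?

Ruiz, Ivanova, Achebe, Fontaine, Lindqvist

By class of mission: Ruiz, Ivanova and Achebe (Apostolic Nuncio); then Fontaine and Lindqvist (Chargé d'affaires).
Among Ruiz, Ivanova and Achebe, by date of presenting credentials (later first) (reversed rule for this group): Ruiz (2021-02-22) before Ivanova and Achebe (2017-12-10).
Among Ivanova and Achebe, by years accredited (higher first): Ivanova (7 years) before Achebe (6 years).
Fontaine and Lindqvist both have date of presenting credentials 1995-06-10, so the next rule applies.
Among Fontaine and Lindqvist, by years accredited (higher first): Fontaine (24 years) before Lindqvist (19 years).
Full order: Ruiz, Ivanova, Achebe, Fontaine, Lindqvist.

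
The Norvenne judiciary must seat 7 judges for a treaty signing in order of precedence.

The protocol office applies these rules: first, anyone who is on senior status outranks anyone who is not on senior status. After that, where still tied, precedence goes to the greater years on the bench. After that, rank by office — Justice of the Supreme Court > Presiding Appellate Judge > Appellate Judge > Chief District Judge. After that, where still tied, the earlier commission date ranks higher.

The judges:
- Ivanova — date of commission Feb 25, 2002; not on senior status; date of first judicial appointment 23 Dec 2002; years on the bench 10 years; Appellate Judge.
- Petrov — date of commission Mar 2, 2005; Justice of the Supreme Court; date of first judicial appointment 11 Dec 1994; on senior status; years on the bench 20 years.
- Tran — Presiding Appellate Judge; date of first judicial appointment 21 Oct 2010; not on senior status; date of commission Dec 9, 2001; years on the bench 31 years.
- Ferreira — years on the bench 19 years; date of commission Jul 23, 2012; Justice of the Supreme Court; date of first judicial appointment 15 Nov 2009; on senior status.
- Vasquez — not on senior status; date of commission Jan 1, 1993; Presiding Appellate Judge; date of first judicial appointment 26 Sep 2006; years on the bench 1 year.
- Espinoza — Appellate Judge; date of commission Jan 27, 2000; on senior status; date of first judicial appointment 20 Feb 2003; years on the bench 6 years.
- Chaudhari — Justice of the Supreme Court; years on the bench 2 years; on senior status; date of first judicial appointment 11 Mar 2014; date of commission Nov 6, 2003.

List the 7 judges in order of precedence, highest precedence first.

By the first rule: Petrov, Ferreira, Espinoza and Chaudhari (each on senior status); then Tran, Ivanova and Vasquez (each not on senior status).
Among Petrov, Ferreira, Espinoza and Chaudhari, by years on the bench (higher first): Petrov (20 years) before Ferreira (19 years) before Espinoza (6 years) before Chaudhari (2 years).
Among Tran, Ivanova and Vasquez, by years on the bench (higher first): Tran (31 years) before Ivanova (10 years) before Vasquez (1 year).
Full order: Petrov, Ferreira, Espinoza, Chaudhari, Tran, Ivanova, Vasquez.

Petrov, Ferreira, Espinoza, Chaudhari, Tran, Ivanova, Vasquez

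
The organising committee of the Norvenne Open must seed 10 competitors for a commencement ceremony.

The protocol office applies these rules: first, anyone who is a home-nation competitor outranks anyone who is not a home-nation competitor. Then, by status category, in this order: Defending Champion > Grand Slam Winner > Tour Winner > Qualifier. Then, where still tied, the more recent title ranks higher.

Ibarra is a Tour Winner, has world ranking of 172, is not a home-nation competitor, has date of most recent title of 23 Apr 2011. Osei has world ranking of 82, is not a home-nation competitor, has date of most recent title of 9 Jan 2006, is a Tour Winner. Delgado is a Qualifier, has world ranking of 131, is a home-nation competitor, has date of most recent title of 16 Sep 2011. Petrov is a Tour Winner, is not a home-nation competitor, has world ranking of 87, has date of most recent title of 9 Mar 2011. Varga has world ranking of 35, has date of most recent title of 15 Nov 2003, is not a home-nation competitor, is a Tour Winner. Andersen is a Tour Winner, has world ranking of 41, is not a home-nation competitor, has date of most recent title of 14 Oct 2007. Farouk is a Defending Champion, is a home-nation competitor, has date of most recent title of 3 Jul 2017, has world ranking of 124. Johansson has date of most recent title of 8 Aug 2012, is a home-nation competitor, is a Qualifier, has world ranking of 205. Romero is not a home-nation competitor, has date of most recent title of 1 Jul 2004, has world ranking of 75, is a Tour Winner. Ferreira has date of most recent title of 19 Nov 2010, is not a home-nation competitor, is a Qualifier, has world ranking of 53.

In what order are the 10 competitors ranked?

By the first rule: Farouk, Johansson and Delgado (each a home-nation competitor); then Ibarra, Petrov, Andersen, Osei, Romero, Varga and Ferreira (each not a home-nation competitor).
Among Farouk, Johansson and Delgado, by status category: Farouk (Defending Champion) before Johansson and Delgado (Qualifier).
Among Johansson and Delgado, by date of most recent title (later first): Johansson (8 Aug 2012) before Delgado (16 Sep 2011).
Among Ibarra, Petrov, Andersen, Osei, Romero, Varga and Ferreira, by status category: Ibarra, Petrov, Andersen, Osei, Romero and Varga (Tour Winner) before Ferreira (Qualifier).
Among Ibarra, Petrov, Andersen, Osei, Romero and Varga, by date of most recent title (later first): Ibarra (23 Apr 2011) before Petrov (9 Mar 2011) before Andersen (14 Oct 2007) before Osei (9 Jan 2006) before Romero (1 Jul 2004) before Varga (15 Nov 2003).
Full order: Farouk, Johansson, Delgado, Ibarra, Petrov, Andersen, Osei, Romero, Varga, Ferreira.

Farouk, Johansson, Delgado, Ibarra, Petrov, Andersen, Osei, Romero, Varga, Ferreira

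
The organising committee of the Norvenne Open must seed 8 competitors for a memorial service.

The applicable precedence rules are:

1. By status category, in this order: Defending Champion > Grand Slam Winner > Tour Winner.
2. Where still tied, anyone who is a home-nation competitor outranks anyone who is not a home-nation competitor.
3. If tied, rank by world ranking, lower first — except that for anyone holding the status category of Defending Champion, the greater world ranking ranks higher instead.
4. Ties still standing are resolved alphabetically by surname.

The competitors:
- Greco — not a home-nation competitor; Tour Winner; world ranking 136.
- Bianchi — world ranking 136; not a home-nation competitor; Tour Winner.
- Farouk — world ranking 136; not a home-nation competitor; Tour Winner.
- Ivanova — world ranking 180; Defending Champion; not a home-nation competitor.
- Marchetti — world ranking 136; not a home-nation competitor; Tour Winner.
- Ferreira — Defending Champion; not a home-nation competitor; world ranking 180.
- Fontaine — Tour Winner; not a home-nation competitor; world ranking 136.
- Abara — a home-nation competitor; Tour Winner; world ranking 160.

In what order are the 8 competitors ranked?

By status category: Ferreira and Ivanova (Defending Champion); then Abara, Bianchi, Farouk, Fontaine, Greco and Marchetti (Tour Winner).
Ferreira and Ivanova are each not a home-nation competitor, so the next rule applies.
Ferreira and Ivanova both have world ranking 180, so the next rule applies.
Among Ferreira and Ivanova, alphabetically by surname: Ferreira before Ivanova.
Among Abara, Bianchi, Farouk, Fontaine, Greco and Marchetti, a home-nation competitor before not a home-nation competitor: Abara (a home-nation competitor) before Bianchi, Farouk, Fontaine, Greco and Marchetti (not a home-nation competitor).
Bianchi, Farouk, Fontaine, Greco and Marchetti all have world ranking 136, so the next rule applies.
Among Bianchi, Farouk, Fontaine, Greco and Marchetti, alphabetically by surname: Bianchi before Farouk before Fontaine before Greco before Marchetti.
Full order: Ferreira, Ivanova, Abara, Bianchi, Farouk, Fontaine, Greco, Marchetti.

Ferreira, Ivanova, Abara, Bianchi, Farouk, Fontaine, Greco, Marchetti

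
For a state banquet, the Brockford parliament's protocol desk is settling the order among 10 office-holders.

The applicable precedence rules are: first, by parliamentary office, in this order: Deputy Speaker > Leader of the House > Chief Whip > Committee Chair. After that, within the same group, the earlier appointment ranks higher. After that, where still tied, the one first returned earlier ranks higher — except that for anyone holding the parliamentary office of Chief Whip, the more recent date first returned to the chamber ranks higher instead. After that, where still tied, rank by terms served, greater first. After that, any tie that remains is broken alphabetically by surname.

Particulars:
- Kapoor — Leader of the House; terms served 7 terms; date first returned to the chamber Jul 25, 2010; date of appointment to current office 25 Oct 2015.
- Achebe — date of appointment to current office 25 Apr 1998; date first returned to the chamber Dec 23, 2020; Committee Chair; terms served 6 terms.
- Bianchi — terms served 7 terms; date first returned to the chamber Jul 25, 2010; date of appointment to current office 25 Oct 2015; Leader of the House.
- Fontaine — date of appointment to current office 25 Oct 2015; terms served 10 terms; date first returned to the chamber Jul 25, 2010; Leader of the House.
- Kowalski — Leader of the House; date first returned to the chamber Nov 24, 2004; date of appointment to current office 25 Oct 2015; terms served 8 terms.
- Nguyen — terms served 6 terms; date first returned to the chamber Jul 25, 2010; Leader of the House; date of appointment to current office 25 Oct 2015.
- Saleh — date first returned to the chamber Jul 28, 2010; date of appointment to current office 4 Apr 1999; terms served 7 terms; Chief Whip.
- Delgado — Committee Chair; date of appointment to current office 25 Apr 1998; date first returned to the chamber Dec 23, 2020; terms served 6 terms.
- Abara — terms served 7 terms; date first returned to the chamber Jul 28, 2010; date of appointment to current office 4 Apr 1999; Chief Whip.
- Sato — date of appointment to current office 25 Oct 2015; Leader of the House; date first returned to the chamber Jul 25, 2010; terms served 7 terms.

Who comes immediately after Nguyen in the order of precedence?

By parliamentary office: Kowalski, Fontaine, Bianchi, Kapoor, Sato and Nguyen (Leader of the House); then Abara and Saleh (Chief Whip); then Achebe and Delgado (Committee Chair).
Kowalski, Fontaine, Bianchi, Kapoor, Sato and Nguyen all have date of appointment to current office 25 Oct 2015, so the next rule applies.
Among Kowalski, Fontaine, Bianchi, Kapoor, Sato and Nguyen, by date first returned to the chamber (earlier first): Kowalski (Nov 24, 2004) before Fontaine, Bianchi, Kapoor, Sato and Nguyen (Jul 25, 2010).
Among Fontaine, Bianchi, Kapoor, Sato and Nguyen, by terms served (higher first): Fontaine (10 terms) before Bianchi, Kapoor and Sato (7 terms) before Nguyen (6 terms).
Among Bianchi, Kapoor and Sato, alphabetically by surname: Bianchi before Kapoor before Sato.
Abara and Saleh both have date of appointment to current office 4 Apr 1999, so the next rule applies.
Abara and Saleh both have date first returned to the chamber Jul 28, 2010, so the next rule applies.
Abara and Saleh both have terms served 7 terms, so the next rule applies.
Among Abara and Saleh, alphabetically by surname: Abara before Saleh.
Achebe and Delgado both have date of appointment to current office 25 Apr 1998, so the next rule applies.
Achebe and Delgado both have date first returned to the chamber Dec 23, 2020, so the next rule applies.
Achebe and Delgado both have terms served 6 terms, so the next rule applies.
Among Achebe and Delgado, alphabetically by surname: Achebe before Delgado.
Order: Kowalski, Fontaine, Bianchi, Kapoor, Sato, Nguyen, Abara, Saleh, Achebe, Delgado.

Abara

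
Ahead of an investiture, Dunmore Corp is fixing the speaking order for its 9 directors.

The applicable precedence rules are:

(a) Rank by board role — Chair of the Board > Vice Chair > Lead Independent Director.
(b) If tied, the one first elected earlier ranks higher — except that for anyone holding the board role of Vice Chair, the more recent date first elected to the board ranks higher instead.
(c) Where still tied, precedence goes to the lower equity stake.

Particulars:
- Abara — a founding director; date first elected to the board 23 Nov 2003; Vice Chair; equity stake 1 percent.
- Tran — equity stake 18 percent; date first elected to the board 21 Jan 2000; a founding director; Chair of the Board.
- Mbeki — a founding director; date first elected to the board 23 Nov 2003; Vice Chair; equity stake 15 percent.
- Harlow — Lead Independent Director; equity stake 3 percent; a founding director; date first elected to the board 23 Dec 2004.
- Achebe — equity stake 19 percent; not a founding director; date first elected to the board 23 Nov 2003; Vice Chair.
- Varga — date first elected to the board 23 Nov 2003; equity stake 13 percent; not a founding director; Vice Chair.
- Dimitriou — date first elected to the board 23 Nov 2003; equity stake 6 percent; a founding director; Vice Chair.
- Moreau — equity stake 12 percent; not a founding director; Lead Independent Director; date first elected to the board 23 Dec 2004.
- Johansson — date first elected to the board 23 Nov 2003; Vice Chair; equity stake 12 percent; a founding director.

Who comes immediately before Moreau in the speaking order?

Harlow

By board role: Tran (Chair of the Board); then Abara, Dimitriou, Johansson, Varga, Mbeki and Achebe (Vice Chair); then Harlow and Moreau (Lead Independent Director).
Abara, Dimitriou, Johansson, Varga, Mbeki and Achebe all have date first elected to the board 23 Nov 2003, so the next rule applies.
Among Abara, Dimitriou, Johansson, Varga, Mbeki and Achebe, by equity stake (lower first): Abara (1 percent) before Dimitriou (6 percent) before Johansson (12 percent) before Varga (13 percent) before Mbeki (15 percent) before Achebe (19 percent).
Harlow and Moreau both have date first elected to the board 23 Dec 2004, so the next rule applies.
Among Harlow and Moreau, by equity stake (lower first): Harlow (3 percent) before Moreau (12 percent).
Order: Tran, Abara, Dimitriou, Johansson, Varga, Mbeki, Achebe, Harlow, Moreau.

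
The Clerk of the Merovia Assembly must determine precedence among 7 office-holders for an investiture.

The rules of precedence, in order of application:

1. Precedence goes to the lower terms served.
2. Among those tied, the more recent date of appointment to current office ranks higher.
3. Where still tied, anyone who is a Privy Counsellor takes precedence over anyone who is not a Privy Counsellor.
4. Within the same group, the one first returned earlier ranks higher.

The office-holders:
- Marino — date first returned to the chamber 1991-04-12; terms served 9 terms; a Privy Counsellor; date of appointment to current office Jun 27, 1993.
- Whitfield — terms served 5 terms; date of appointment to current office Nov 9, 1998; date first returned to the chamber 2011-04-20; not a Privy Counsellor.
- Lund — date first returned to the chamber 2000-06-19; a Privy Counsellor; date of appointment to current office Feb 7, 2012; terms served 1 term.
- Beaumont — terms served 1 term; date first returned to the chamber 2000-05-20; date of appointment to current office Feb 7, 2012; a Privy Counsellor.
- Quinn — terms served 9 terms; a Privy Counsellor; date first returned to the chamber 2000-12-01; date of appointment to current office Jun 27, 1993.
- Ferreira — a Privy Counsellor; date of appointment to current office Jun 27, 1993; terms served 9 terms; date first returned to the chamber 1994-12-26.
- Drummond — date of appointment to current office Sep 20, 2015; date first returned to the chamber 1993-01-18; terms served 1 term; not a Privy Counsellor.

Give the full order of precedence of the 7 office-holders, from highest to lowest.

Drummond, Beaumont, Lund, Whitfield, Marino, Ferreira, Quinn

By terms served (lower first): Drummond, Beaumont and Lund (each 1 term); then Whitfield (5 terms); then Marino, Ferreira and Quinn (each 9 terms).
Among Drummond, Beaumont and Lund, by date of appointment to current office (later first): Drummond (Sep 20, 2015) before Beaumont and Lund (Feb 7, 2012).
Beaumont and Lund are each a Privy Counsellor, so the next rule applies.
Among Beaumont and Lund, by date first returned to the chamber (earlier first): Beaumont (2000-05-20) before Lund (2000-06-19).
Marino, Ferreira and Quinn all have date of appointment to current office Jun 27, 1993, so the next rule applies.
Marino, Ferreira and Quinn are each a Privy Counsellor, so the next rule applies.
Among Marino, Ferreira and Quinn, by date first returned to the chamber (earlier first): Marino (1991-04-12) before Ferreira (1994-12-26) before Quinn (2000-12-01).
Full order: Drummond, Beaumont, Lund, Whitfield, Marino, Ferreira, Quinn.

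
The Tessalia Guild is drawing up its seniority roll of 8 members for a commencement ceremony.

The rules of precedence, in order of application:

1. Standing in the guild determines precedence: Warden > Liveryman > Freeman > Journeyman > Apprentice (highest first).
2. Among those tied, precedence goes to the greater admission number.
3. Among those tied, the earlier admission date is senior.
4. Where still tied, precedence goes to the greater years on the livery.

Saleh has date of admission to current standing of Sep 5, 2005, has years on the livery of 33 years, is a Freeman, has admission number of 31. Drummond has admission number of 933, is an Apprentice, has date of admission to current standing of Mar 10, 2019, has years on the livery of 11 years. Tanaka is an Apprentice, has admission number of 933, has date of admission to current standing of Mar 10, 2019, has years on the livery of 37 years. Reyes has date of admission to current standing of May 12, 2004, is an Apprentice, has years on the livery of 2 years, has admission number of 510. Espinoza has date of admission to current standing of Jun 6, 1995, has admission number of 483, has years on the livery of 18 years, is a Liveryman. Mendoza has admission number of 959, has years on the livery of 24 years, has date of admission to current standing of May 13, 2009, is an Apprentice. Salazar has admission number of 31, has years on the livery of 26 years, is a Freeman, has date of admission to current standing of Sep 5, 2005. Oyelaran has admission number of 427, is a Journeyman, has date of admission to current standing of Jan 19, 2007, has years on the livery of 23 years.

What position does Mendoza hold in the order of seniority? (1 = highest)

By standing in the guild: Espinoza (Liveryman); then Saleh and Salazar (Freeman); then Oyelaran (Journeyman); then Mendoza, Tanaka, Drummond and Reyes (Apprentice).
Saleh and Salazar both have admission number 31, so the next rule applies.
Saleh and Salazar both have date of admission to current standing Sep 5, 2005, so the next rule applies.
Among Saleh and Salazar, by years on the livery (higher first): Saleh (33 years) before Salazar (26 years).
Among Mendoza, Tanaka, Drummond and Reyes, by admission number (higher first): Mendoza (959) before Tanaka and Drummond (933) before Reyes (510).
Tanaka and Drummond both have date of admission to current standing Mar 10, 2019, so the next rule applies.
Among Tanaka and Drummond, by years on the livery (higher first): Tanaka (37 years) before Drummond (11 years).
Order: Espinoza, Saleh, Salazar, Oyelaran, Mendoza, Tanaka, Drummond, Reyes. So position 5.

5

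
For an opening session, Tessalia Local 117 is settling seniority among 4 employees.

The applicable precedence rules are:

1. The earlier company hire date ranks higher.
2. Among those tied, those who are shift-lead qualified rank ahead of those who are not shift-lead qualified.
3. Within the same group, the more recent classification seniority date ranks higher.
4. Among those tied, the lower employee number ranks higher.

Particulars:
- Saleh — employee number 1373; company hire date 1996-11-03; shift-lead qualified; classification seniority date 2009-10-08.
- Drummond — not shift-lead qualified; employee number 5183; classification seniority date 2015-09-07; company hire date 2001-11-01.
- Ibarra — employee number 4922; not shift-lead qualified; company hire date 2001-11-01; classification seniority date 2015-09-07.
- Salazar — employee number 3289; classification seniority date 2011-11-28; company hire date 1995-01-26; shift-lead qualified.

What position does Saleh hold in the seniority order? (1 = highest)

2

By company hire date (earlier first): Salazar (1995-01-26); then Saleh (1996-11-03); then Ibarra and Drummond (both 2001-11-01).
Ibarra and Drummond are each not shift-lead qualified, so the next rule applies.
Ibarra and Drummond both have classification seniority date 2015-09-07, so the next rule applies.
Among Ibarra and Drummond, by employee number (lower first): Ibarra (4922) before Drummond (5183).
Order: Salazar, Saleh, Ibarra, Drummond. So position 2.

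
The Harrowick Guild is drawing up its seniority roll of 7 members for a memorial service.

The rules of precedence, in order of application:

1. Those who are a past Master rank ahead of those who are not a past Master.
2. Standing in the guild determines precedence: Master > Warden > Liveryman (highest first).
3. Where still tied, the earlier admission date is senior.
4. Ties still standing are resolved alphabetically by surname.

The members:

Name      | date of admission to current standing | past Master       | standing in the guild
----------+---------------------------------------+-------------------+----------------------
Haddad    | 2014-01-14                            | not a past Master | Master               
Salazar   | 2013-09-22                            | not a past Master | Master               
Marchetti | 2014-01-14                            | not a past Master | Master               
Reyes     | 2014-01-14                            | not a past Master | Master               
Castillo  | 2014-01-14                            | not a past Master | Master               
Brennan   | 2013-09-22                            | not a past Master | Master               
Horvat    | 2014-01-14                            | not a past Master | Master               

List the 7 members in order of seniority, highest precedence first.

Brennan, Salazar, Castillo, Haddad, Horvat, Marchetti, Reyes

By the first rule: Brennan, Salazar, Castillo, Haddad, Horvat, Marchetti and Reyes (each not a past Master).
Brennan, Salazar, Castillo, Haddad, Horvat, Marchetti and Reyes are each Master, so the next rule applies.
Among Brennan, Salazar, Castillo, Haddad, Horvat, Marchetti and Reyes, by date of admission to current standing (earlier first): Brennan and Salazar (2013-09-22) before Castillo, Haddad, Horvat, Marchetti and Reyes (2014-01-14).
Among Brennan and Salazar, alphabetically by surname: Brennan before Salazar.
Among Castillo, Haddad, Horvat, Marchetti and Reyes, alphabetically by surname: Castillo before Haddad before Horvat before Marchetti before Reyes.
Full order: Brennan, Salazar, Castillo, Haddad, Horvat, Marchetti, Reyes.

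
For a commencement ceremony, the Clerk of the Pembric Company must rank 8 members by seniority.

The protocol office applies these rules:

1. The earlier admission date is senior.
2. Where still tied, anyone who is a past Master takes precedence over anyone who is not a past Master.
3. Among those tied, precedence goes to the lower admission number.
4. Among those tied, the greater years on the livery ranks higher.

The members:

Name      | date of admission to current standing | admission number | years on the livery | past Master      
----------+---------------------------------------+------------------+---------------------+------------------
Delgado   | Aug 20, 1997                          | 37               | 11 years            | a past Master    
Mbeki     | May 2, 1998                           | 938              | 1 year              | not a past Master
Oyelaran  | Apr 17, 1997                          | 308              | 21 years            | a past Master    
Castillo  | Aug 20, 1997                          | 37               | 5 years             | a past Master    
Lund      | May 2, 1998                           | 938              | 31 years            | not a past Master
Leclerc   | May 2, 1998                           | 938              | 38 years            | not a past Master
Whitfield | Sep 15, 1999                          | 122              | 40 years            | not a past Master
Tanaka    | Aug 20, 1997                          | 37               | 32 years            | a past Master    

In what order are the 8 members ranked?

By date of admission to current standing (earlier first): Oyelaran (Apr 17, 1997); then Tanaka, Delgado and Castillo (each Aug 20, 1997); then Leclerc, Lund and Mbeki (each May 2, 1998); then Whitfield (Sep 15, 1999).
Tanaka, Delgado and Castillo are each a past Master, so the next rule applies.
Tanaka, Delgado and Castillo all have admission number 37, so the next rule applies.
Among Tanaka, Delgado and Castillo, by years on the livery (higher first): Tanaka (32 years) before Delgado (11 years) before Castillo (5 years).
Leclerc, Lund and Mbeki are each not a past Master, so the next rule applies.
Leclerc, Lund and Mbeki all have admission number 938, so the next rule applies.
Among Leclerc, Lund and Mbeki, by years on the livery (higher first): Leclerc (38 years) before Lund (31 years) before Mbeki (1 year).
Full order: Oyelaran, Tanaka, Delgado, Castillo, Leclerc, Lund, Mbeki, Whitfield.

Oyelaran, Tanaka, Delgado, Castillo, Leclerc, Lund, Mbeki, Whitfield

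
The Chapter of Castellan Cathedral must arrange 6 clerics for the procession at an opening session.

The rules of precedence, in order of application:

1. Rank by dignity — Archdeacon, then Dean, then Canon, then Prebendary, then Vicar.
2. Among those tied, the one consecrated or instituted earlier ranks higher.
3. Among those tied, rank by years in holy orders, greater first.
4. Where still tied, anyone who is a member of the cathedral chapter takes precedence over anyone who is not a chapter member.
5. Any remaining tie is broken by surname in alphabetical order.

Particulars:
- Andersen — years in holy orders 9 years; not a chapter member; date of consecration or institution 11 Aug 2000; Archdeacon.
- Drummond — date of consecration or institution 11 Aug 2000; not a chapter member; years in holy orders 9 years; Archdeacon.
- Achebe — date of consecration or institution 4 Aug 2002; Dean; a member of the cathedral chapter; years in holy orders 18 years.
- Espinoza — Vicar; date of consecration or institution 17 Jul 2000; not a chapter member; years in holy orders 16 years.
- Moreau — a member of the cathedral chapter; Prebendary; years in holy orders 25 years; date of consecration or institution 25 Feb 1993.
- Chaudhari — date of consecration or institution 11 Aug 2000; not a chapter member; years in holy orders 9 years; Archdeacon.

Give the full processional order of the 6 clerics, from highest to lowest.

By dignity: Andersen, Chaudhari and Drummond (Archdeacon); then Achebe (Dean); then Moreau (Prebendary); then Espinoza (Vicar).
Andersen, Chaudhari and Drummond all have date of consecration or institution 11 Aug 2000, so the next rule applies.
Andersen, Chaudhari and Drummond all have years in holy orders 9 years, so the next rule applies.
Andersen, Chaudhari and Drummond are each not a chapter member, so the next rule applies.
Among Andersen, Chaudhari and Drummond, alphabetically by surname: Andersen before Chaudhari before Drummond.
Full order: Andersen, Chaudhari, Drummond, Achebe, Moreau, Espinoza.

Andersen, Chaudhari, Drummond, Achebe, Moreau, Espinoza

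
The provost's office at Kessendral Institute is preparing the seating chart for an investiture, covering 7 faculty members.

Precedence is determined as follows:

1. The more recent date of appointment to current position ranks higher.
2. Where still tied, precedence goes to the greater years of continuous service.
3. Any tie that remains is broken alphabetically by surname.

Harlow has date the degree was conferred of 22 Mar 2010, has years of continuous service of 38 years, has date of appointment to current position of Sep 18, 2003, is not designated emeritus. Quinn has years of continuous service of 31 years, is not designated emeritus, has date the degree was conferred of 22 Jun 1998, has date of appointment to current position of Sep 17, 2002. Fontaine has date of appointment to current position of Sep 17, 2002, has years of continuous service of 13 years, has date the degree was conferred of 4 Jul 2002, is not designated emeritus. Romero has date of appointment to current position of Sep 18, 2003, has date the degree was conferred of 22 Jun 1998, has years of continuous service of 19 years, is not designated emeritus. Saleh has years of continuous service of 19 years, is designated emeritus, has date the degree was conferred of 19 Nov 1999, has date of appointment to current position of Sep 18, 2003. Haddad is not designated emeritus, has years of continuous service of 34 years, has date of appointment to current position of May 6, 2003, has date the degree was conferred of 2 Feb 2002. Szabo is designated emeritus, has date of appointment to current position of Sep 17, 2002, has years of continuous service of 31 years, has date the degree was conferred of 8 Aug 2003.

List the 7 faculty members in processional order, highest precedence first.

Harlow, Romero, Saleh, Haddad, Quinn, Szabo, Fontaine

By date of appointment to current position (later first): Harlow, Romero and Saleh (each Sep 18, 2003); then Haddad (May 6, 2003); then Quinn, Szabo and Fontaine (each Sep 17, 2002).
Among Harlow, Romero and Saleh, by years of continuous service (higher first): Harlow (38 years) before Romero and Saleh (19 years).
Among Romero and Saleh, alphabetically by surname: Romero before Saleh.
Among Quinn, Szabo and Fontaine, by years of continuous service (higher first): Quinn and Szabo (31 years) before Fontaine (13 years).
Among Quinn and Szabo, alphabetically by surname: Quinn before Szabo.
Full order: Harlow, Romero, Saleh, Haddad, Quinn, Szabo, Fontaine.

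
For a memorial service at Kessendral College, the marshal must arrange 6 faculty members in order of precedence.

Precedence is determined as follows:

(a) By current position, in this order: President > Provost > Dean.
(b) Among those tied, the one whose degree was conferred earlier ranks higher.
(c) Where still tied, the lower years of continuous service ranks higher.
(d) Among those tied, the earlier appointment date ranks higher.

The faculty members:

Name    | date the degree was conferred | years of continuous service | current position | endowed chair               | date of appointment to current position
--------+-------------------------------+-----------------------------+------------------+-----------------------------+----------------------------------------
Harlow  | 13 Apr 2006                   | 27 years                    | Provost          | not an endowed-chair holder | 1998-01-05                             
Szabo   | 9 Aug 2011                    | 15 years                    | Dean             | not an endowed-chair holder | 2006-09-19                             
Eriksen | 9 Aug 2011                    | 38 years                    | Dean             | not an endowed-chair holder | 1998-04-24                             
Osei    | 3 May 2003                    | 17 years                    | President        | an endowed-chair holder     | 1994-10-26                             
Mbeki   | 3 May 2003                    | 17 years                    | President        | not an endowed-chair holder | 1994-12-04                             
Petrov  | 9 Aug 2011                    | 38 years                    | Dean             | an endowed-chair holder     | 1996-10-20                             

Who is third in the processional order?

Harlow

By current position: Osei and Mbeki (President); then Harlow (Provost); then Szabo, Petrov and Eriksen (Dean).
Osei and Mbeki both have date the degree was conferred 3 May 2003, so the next rule applies.
Osei and Mbeki both have years of continuous service 17 years, so the next rule applies.
Among Osei and Mbeki, by date of appointment to current position (earlier first): Osei (1994-10-26) before Mbeki (1994-12-04).
Szabo, Petrov and Eriksen all have date the degree was conferred 9 Aug 2011, so the next rule applies.
Among Szabo, Petrov and Eriksen, by years of continuous service (lower first): Szabo (15 years) before Petrov and Eriksen (38 years).
Among Petrov and Eriksen, by date of appointment to current position (earlier first): Petrov (1996-10-20) before Eriksen (1998-04-24).
Order: Osei, Mbeki, Harlow, Szabo, Petrov, Eriksen.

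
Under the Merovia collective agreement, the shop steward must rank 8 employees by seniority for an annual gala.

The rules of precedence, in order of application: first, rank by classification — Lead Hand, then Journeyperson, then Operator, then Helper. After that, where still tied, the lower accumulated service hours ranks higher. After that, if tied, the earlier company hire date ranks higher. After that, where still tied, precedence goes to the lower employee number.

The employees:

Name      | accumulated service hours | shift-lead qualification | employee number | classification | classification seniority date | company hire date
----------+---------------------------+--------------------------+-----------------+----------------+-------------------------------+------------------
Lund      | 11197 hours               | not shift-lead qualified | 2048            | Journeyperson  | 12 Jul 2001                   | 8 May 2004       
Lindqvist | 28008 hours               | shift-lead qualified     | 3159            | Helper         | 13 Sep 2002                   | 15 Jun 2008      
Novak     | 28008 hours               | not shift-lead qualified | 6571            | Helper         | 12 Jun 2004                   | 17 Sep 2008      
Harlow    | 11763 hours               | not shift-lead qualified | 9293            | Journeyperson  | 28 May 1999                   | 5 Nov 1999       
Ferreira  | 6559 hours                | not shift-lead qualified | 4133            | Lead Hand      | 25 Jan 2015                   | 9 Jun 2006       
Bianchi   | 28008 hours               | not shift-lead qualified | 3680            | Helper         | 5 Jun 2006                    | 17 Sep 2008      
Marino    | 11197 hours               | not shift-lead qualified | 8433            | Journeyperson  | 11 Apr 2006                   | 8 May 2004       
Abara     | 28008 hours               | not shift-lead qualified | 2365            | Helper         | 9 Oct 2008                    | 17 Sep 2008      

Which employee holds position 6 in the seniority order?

By classification: Ferreira (Lead Hand); then Lund, Marino and Harlow (Journeyperson); then Lindqvist, Abara, Bianchi and Novak (Helper).
Among Lund, Marino and Harlow, by accumulated service hours (lower first): Lund and Marino (11197 hours) before Harlow (11763 hours).
Lund and Marino both have company hire date 8 May 2004, so the next rule applies.
Among Lund and Marino, by employee number (lower first): Lund (2048) before Marino (8433).
Lindqvist, Abara, Bianchi and Novak all have accumulated service hours 28008 hours, so the next rule applies.
Among Lindqvist, Abara, Bianchi and Novak, by company hire date (earlier first): Lindqvist (15 Jun 2008) before Abara, Bianchi and Novak (17 Sep 2008).
Among Abara, Bianchi and Novak, by employee number (lower first): Abara (2365) before Bianchi (3680) before Novak (6571).
Order: Ferreira, Lund, Marino, Harlow, Lindqvist, Abara, Bianchi, Novak.

Abara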